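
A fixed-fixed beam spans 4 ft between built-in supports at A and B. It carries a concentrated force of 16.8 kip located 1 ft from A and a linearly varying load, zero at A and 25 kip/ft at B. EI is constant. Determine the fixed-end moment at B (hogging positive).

M_B = 23.15 kip·ft

Release both end moments; the primary structure is a simply-supported span AB with redundants M_A and M_B.
On the primary (simply-supported) span, the end slopes from the loading are:
  at A: point load 16.8 at a = 1: Pab(L + b)/(6LEI) = 14.7/EI
  at B: point load 16.8 at a = 1: Pab(L + a)/(6LEI) = 10.5/EI
  at A: triangular load, peak 25: 7w₀L³/(360EI) = 31.11/EI
  at B: triangular load, peak 25: w₀L³/(45EI) = 35.56/EI
  θ_A0 = 45.81/EI,  θ_B0 = 46.06/EI
Flexibility coefficients: a unit moment at one end gives L/(3EI) there and L/(6EI) at the far end, so f₁₁ = f₂₂ = 1.333/EI and f₁₂ = f₂₁ = 0.6667/EI.
Compatibility — zero rotation at each built-in end:
  1.333 M_A + 0.6667 M_B = 45.81
  0.6667 M_A + 1.333 M_B = 46.06
Solving the pair gives M_A = 22.78 kip·ft and M_B = 23.15 kip·ft (hogging).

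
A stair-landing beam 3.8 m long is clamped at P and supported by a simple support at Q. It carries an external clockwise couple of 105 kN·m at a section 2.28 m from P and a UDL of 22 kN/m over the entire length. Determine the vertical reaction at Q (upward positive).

R_Q = 66.17 kN

Take the reaction at Q as the redundant and release it; the primary structure is a cantilever fixed at P.
Deflection at Q on the released cantilever, summing each load's contribution:
  clockwise couple 105 at a = 2.28: M₀a(2L − a)/(2EI) = 636.8/EI
  UDL 22: wL⁴/(8EI) = 573.4/EI
  δ_0 = 1210/EI
Tip deflection under a unit load at Q: L³/(3EI) = 18.29/EI.
Compatibility at Q: δ_0 − R_Q·δ_{QQ} = 0, so R_Q = 1210/18.29 = 66.17 kN.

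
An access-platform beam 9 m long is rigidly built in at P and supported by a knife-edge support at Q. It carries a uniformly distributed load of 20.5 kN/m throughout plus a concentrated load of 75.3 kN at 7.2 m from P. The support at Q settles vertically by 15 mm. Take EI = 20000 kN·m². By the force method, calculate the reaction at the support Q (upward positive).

Remove the prop at Q; the released (primary) structure is a cantilever built in at P.
Primary-structure tip deflection at Q by superposition:
  UDL 20.5: wL⁴/(8EI) = 16813/EI
  point load 75.3 at a = 7.2: Pa²(3L − a)/(6EI) = 12882/EI
  δ_0 = 29694/EI
Tip deflection under a unit load at Q: L³/(3EI) = 243/EI.
With EI = 20000 kN·m²: δ_0 = 1.4847 m and δ_{QQ} = 0.01215 m/kN.
Compatibility — the beam at Q must follow the support down by 0.015 m: δ_0 − R_Q·δ_{QQ} = 0.015, so R_Q = (1.4847 − 0.015)/0.01215 = 121 kN.

R_Q = 121 kN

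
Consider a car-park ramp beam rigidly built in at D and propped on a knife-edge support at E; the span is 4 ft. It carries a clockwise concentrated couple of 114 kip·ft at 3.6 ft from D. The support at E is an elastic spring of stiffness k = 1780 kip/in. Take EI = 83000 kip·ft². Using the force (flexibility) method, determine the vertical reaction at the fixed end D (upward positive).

Remove the prop at E; the released (primary) structure is a cantilever built in at D.
Deflection at E on the released cantilever, summing each load's contribution:
  clockwise couple 114 at a = 3.6: M₀a(2L − a)/(2EI) = 902.9/EI
Tip deflection under a unit load at E: L³/(3EI) = 21.33/EI.
With EI = 83000 kip·ft²: δ_0 = 0.010878 ft and δ_{EE} = 0.000257 ft/kip.
Compatibility — the spring shortens by R_E/k under the reaction it provides: δ_0 − R_E·δ_{EE} = R_E/k. With 1/k = 1/(1780×12) ft/kip = 0.000047 ft/kip, R_E = δ_0 / (δ_{EE} + 1/k) = 0.010878 / (0.000257 + 0.000047) = 35.8 kip.
Vertical equilibrium: R_D = ΣP − R_E = 0 − 35.8 = -35.8 kip.

R_D = -35.8 kip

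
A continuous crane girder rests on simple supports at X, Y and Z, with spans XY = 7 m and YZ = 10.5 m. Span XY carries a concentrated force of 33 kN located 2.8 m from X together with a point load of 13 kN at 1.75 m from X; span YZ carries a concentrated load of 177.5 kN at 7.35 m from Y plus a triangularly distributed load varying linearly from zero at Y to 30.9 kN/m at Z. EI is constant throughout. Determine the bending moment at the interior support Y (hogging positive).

Take M_Y as the redundant. Released structure: two simple spans XY and YZ with a hinge at Y.
Rotations at Y on the released spans (each span's end-slope, ×1/EI):
  span XY: point load 33 at a = 2.8: Pab(L + a)/(6LEI) = 90.55/EI
  span XY: point load 13 at a = 1.75: Pab(L + a)/(6LEI) = 24.88/EI
  span YZ: point load 177.5 at a = 7.35: Pab(L + b)/(6LEI) = 890.4/EI
  span YZ: triangular load, peak 30.9: 7w₀L³/(360EI) = 695.5/EI
  relative rotation θ_0 = (115.4 + 1586)/EI = 1701/EI
A unit hogging moment at Y produces rotation L₁/(3EI) + L₂/(3EI) = 5.833/EI.
Slope continuity at Y: θ_0 = M_Y·5.833/EI, so M_Y = 1701/5.833 = 291.7 kN·m (hogging).

M_Y = 291.7 kN·m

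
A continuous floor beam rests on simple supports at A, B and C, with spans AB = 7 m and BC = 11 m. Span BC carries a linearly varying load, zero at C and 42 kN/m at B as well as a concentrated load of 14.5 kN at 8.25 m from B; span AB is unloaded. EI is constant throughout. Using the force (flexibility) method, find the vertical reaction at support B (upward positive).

Take M_B as the redundant. Released structure: two simple spans AB and BC with a hinge at B.
End slopes at the hinge B, treating each span as simply supported:
  span BC: triangular load, peak 42: w₀L³/(45EI) = 1242/EI
  span BC: point load 14.5 at a = 8.25: Pab(L + b)/(6LEI) = 68.54/EI
  relative rotation θ_0 = (0 + 1311)/EI = 1311/EI
A unit hogging moment at B produces rotation L₁/(3EI) + L₂/(3EI) = 6/EI.
Slope continuity at B: θ_0 = M_B·6/EI, so M_B = 1311/6 = 218.5 kN·m (hogging).
Span AB, ΣM about A with M_B applied at B: R_B^{AB}·7 = 0 + 218.5, so R_B^{AB} = 31.21 kN and R_A = 0 − 31.21 = -31.21 kN.
Span BC, ΣM about C: R_B^{BC}·11 = 1734 + 218.5, so R_B^{BC} = 177.5 kN and R_C = 245.5 − 177.5 = 68.01 kN.
R_B = 31.21 + 177.5 = 208.7 kN.

R_B = 208.7 kN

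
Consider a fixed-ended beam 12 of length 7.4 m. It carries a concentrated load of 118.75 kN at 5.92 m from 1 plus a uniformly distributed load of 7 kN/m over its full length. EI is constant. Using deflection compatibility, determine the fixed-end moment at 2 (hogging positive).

M_2 = 144.4 kN·m

Release both end moments; the primary structure is a simply-supported span 12 with redundants M_1 and M_2.
On the primary (simply-supported) span, the end slopes from the loading are:
  at 1: point load 118.75 at a = 5.92: Pab(L + b)/(6LEI) = 208.1/EI
  at 2: point load 118.75 at a = 5.92: Pab(L + a)/(6LEI) = 312.1/EI
  at 1: UDL 7: wL³/(24EI) = 118.2/EI
  at 2: UDL 7: wL³/(24EI) = 118.2/EI
  θ_10 = 326.3/EI,  θ_20 = 430.3/EI
Flexibility coefficients: a unit moment at one end gives L/(3EI) there and L/(6EI) at the far end, so f₁₁ = f₂₂ = 2.467/EI and f₁₂ = f₂₁ = 1.233/EI.
Compatibility — zero rotation at each built-in end:
  2.467 M_1 + 1.233 M_2 = 326.3
  1.233 M_1 + 2.467 M_2 = 430.3
Solving the pair gives M_1 = 60.06 kN·m and M_2 = 144.4 kN·m (hogging).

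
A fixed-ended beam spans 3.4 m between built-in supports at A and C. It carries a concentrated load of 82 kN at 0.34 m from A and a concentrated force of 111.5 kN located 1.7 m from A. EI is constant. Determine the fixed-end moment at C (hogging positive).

Take the two fixed-end moments M_A, M_C as redundants; the released structure is the simple span AC.
End rotations of the released simple span under the applied load (×1/EI):
  at A: point load 82 at a = 0.34: Pab(L + b)/(6LEI) = 27.02/EI
  at C: point load 82 at a = 0.34: Pab(L + a)/(6LEI) = 15.64/EI
  at A: point load 111.5 at a = 1.7: Pab(L + b)/(6LEI) = 80.56/EI
  at C: point load 111.5 at a = 1.7: Pab(L + a)/(6LEI) = 80.56/EI
  θ_A0 = 107.6/EI,  θ_C0 = 96.2/EI
Flexibility coefficients: a unit moment at one end gives L/(3EI) there and L/(6EI) at the far end, so f₁₁ = f₂₂ = 1.133/EI and f₁₂ = f₂₁ = 0.5667/EI.
Compatibility — zero rotation at each built-in end:
  1.133 M_A + 0.5667 M_C = 107.6
  0.5667 M_A + 1.133 M_C = 96.2
Solving the pair gives M_A = 69.97 kN·m and M_C = 49.9 kN·m (hogging).

M_C = 49.9 kN·m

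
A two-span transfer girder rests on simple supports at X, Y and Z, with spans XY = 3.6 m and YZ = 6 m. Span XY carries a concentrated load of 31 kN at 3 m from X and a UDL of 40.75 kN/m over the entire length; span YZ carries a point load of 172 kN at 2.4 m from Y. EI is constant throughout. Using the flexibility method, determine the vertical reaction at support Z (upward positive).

R_Z = 43.15 kN

Insert a hinge at Y; M_Y is the redundant, and each span becomes simply supported.
End slopes at the hinge Y, treating each span as simply supported:
  span XY: point load 31 at a = 3: Pab(L + a)/(6LEI) = 17.05/EI
  span XY: UDL 40.75: wL³/(24EI) = 79.22/EI
  span YZ: point load 172 at a = 2.4: Pab(L + b)/(6LEI) = 396.3/EI
  relative rotation θ_0 = (96.27 + 396.3)/EI = 492.6/EI
A unit hogging moment at Y produces rotation L₁/(3EI) + L₂/(3EI) = 3.2/EI.
Compatibility: M_Y·(L₁+L₂)/(3EI) = θ_0, giving M_Y = 153.9 kN·m (hogging).
Span YZ, ΣM about Z: R_Y^{YZ}·6 = 619.2 + 153.9, so R_Y^{YZ} = 128.9 kN and R_Z = 172 − 128.9 = 43.15 kN.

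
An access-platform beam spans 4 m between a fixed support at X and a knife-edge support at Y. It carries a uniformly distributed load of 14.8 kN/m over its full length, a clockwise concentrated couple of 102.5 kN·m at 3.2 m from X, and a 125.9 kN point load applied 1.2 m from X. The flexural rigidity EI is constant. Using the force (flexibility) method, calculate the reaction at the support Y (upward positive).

Take the reaction at Y as the redundant and release it; the primary structure is a cantilever fixed at X.
Primary-structure tip deflection at Y by superposition:
  UDL 14.8: wL⁴/(8EI) = 473.6/EI
  clockwise couple 102.5 at a = 3.2: M₀a(2L − a)/(2EI) = 787.2/EI
  point load 125.9 at a = 1.2: Pa²(3L − a)/(6EI) = 326.3/EI
  δ_0 = 1587/EI
Tip deflection under a unit load at Y: L³/(3EI) = 21.33/EI.
The prop prevents deflection at Y: R_Y = δ_0/δ_{YY} = 1587/21.33 = 74.4 kN.

R_Y = 74.4 kN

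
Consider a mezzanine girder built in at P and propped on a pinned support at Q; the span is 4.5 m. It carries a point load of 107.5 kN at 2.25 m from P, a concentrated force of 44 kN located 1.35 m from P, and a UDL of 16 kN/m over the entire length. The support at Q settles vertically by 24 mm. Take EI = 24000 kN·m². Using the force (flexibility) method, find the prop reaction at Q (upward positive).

Choose R_Q as the redundant. The primary structure is the cantilever fixed at P.
Primary-structure tip deflection at Q by superposition:
  point load 107.5 at a = 2.25: Pa²(3L − a)/(6EI) = 1020/EI
  point load 44 at a = 1.35: Pa²(3L − a)/(6EI) = 162.4/EI
  UDL 16: wL⁴/(8EI) = 820.1/EI
  δ_0 = 2003/EI
Flexibility coefficient — unit upward force at Q: δ_{QQ} = L³/(3EI) = 30.38/EI.
With EI = 24000 kN·m²: δ_0 = 0.083455 m and δ_{QQ} = 0.001266 m/kN.
Compatibility — the beam at Q must follow the support down by 0.024 m: δ_0 − R_Q·δ_{QQ} = 0.024, so R_Q = (0.083455 − 0.024)/0.001266 = 46.98 kN.

R_Q = 46.98 kN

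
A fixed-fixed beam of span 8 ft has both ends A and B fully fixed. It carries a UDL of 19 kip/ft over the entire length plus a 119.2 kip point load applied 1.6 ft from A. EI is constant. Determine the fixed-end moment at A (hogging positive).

M_A = 223.4 kip·ft

Release both end moments; the primary structure is a simply-supported span AB with redundants M_A and M_B.
On the primary (simply-supported) span, the end slopes from the loading are:
  at A: UDL 19: wL³/(24EI) = 405.3/EI
  at B: UDL 19: wL³/(24EI) = 405.3/EI
  at A: point load 119.2 at a = 1.6: Pab(L + b)/(6LEI) = 366.2/EI
  at B: point load 119.2 at a = 1.6: Pab(L + a)/(6LEI) = 244.1/EI
  θ_A0 = 771.5/EI,  θ_B0 = 649.5/EI
Flexibility coefficients: a unit moment at one end gives L/(3EI) there and L/(6EI) at the far end, so f₁₁ = f₂₂ = 2.667/EI and f₁₂ = f₂₁ = 1.333/EI.
Compatibility — zero rotation at each built-in end:
  2.667 M_A + 1.333 M_B = 771.5
  1.333 M_A + 2.667 M_B = 649.5
Solving the pair gives M_A = 223.4 kip·ft and M_B = 131.8 kip·ft (hogging).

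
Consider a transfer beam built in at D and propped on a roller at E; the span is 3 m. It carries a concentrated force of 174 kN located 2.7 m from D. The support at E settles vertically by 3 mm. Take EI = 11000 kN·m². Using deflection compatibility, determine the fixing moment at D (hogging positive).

M_D = 36.84 kN·m

Choose R_E as the redundant. The primary structure is the cantilever fixed at D.
Downward deflection at the released point E due to the loads:
  point load 174 at a = 2.7: Pa²(3L − a)/(6EI) = 1332/EI
Tip deflection under a unit load at E: L³/(3EI) = 9/EI.
With EI = 11000 kN·m²: δ_0 = 0.12108 m and δ_{EE} = 0.000818 m/kN.
Compatibility — the beam at E must follow the support down by 0.003 m: δ_0 − R_E·δ_{EE} = 0.003, so R_E = (0.12108 − 0.003)/0.000818 = 144.3 kN.
Moment equilibrium about D: M_D = Σ(load moments about D) − R_E·L = 469.8 − 144.3×3 = 36.84 kN·m.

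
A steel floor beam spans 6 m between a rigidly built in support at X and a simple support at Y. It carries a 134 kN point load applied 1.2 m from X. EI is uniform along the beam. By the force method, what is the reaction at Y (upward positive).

Remove the prop at Y; the released (primary) structure is a cantilever built in at X.
Deflection at Y on the released cantilever, summing each load's contribution:
  point load 134 at a = 1.2: Pa²(3L − a)/(6EI) = 540.3/EI
Tip deflection under a unit load at Y: L³/(3EI) = 72/EI.
Compatibility at Y: δ_0 − R_Y·δ_{YY} = 0, so R_Y = 540.3/72 = 7.504 kN.

R_Y = 7.504 kN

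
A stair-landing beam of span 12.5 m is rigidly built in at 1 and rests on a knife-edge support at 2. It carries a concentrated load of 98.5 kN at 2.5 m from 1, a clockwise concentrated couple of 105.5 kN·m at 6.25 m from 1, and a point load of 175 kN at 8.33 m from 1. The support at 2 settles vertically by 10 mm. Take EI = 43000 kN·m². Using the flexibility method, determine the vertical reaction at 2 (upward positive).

Remove the prop at 2; the released (primary) structure is a cantilever built in at 1.
Free-end deflection of the primary structure under the applied loading (downward +):
  point load 98.5 at a = 2.5: Pa²(3L − a)/(6EI) = 3591/EI
  clockwise couple 105.5 at a = 6.25: M₀a(2L − a)/(2EI) = 6182/EI
  point load 175 at a = 8.33: Pa²(3L − a)/(6EI) = 59035/EI
  δ_0 = 68808/EI
Tip deflection under a unit load at 2: L³/(3EI) = 651/EI.
With EI = 43000 kN·m²: δ_0 = 1.6002 m and δ_{22} = 0.015141 m/kN.
Compatibility — the beam at 2 must follow the support down by 0.01 m: δ_0 − R_2·δ_{22} = 0.01, so R_2 = (1.6002 − 0.01)/0.015141 = 105 kN.

R_2 = 105 kN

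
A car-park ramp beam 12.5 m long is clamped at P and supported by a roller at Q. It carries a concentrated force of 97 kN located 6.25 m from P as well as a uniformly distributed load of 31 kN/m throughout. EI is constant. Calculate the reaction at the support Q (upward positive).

R_Q = 175.6 kN

Release the roller at Q. Primary structure: cantilever fixed at P.
Downward deflection at the released point Q due to the loads:
  point load 97 at a = 6.25: Pa²(3L − a)/(6EI) = 19735/EI
  UDL 31: wL⁴/(8EI) = 94604/EI
  δ_0 = 114339/EI
Tip deflection under a unit load at Q: L³/(3EI) = 651/EI.
Compatibility at Q: δ_0 − R_Q·δ_{QQ} = 0, so R_Q = 114339/651 = 175.6 kN.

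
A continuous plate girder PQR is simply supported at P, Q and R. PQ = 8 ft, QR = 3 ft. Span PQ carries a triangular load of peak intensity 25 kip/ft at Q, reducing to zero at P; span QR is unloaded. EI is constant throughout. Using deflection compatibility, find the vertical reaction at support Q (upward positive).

R_Q = 102.2 kip

Take M_Q as the redundant. Released structure: two simple spans PQ and QR with a hinge at Q.
End slopes at the hinge Q, treating each span as simply supported:
  span PQ: triangular load, peak 25: w₀L³/(45EI) = 284.4/EI
  relative rotation θ_0 = (284.4 + 0)/EI = 284.4/EI
A unit hogging moment at Q produces rotation L₁/(3EI) + L₂/(3EI) = 3.667/EI.
Slope continuity at Q: θ_0 = M_Q·3.667/EI, so M_Q = 284.4/3.667 = 77.58 kip·ft (hogging).
Span PQ, ΣM about P with M_Q applied at Q: R_Q^{PQ}·8 = 533.3 + 77.58, so R_Q^{PQ} = 76.36 kip and R_P = 100 − 76.36 = 23.64 kip.
Span QR, ΣM about R: R_Q^{QR}·3 = 0 + 77.58, so R_Q^{QR} = 25.86 kip and R_R = 0 − 25.86 = -25.86 kip.
R_Q = 76.36 + 25.86 = 102.2 kip.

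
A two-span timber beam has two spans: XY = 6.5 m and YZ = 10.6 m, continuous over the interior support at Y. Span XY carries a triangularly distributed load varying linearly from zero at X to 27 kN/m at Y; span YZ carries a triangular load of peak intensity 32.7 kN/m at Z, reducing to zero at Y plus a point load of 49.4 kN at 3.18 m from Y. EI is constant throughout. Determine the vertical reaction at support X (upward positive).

R_X = -4.551 kN

Release continuity at Y by inserting a hinge; the redundant is the internal moment M_Y. The primary structure is two simply-supported spans XY and YZ.
End slopes at the hinge Y, treating each span as simply supported:
  span XY: triangular load, peak 27: w₀L³/(45EI) = 164.8/EI
  span YZ: triangular load, peak 32.7: 7w₀L³/(360EI) = 757.3/EI
  span YZ: point load 49.4 at a = 3.18: Pab(L + b)/(6LEI) = 330.3/EI
  relative rotation θ_0 = (164.8 + 1088)/EI = 1252/EI
A unit hogging moment at Y produces rotation L₁/(3EI) + L₂/(3EI) = 5.7/EI.
Compatibility: M_Y·(L₁+L₂)/(3EI) = θ_0, giving M_Y = 219.7 kN·m (hogging).
Span XY, ΣM about X with M_Y applied at Y: R_Y^{XY}·6.5 = 380.2 + 219.7, so R_Y^{XY} = 92.3 kN and R_X = 87.75 − 92.3 = -4.551 kN.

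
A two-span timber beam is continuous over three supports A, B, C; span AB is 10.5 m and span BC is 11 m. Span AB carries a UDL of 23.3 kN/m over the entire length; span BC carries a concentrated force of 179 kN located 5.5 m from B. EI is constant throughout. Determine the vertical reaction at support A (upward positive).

R_A = 89.4 kN

Insert a hinge at B; M_B is the redundant, and each span becomes simply supported.
End slopes at the hinge B, treating each span as simply supported:
  span AB: UDL 23.3: wL³/(24EI) = 1124/EI
  span BC: point load 179 at a = 5.5: Pab(L + b)/(6LEI) = 1354/EI
  relative rotation θ_0 = (1124 + 1354)/EI = 2478/EI
A unit hogging moment at B produces rotation L₁/(3EI) + L₂/(3EI) = 7.167/EI.
Compatibility: M_B·(L₁+L₂)/(3EI) = θ_0, giving M_B = 345.7 kN·m (hogging).
Span AB, ΣM about A with M_B applied at B: R_B^{AB}·10.5 = 1284 + 345.7, so R_B^{AB} = 155.2 kN and R_A = 244.7 − 155.2 = 89.4 kN.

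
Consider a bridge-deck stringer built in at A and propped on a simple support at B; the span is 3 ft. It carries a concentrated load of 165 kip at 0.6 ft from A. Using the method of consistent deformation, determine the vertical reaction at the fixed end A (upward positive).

Choose R_B as the redundant. The primary structure is the cantilever fixed at A.
Primary-structure tip deflection at B by superposition:
  point load 165 at a = 0.6: Pa²(3L − a)/(6EI) = 83.16/EI
Tip deflection under a unit load at B: L³/(3EI) = 9/EI.
Compatibility at B: δ_0 − R_B·δ_{BB} = 0, so R_B = 83.16/9 = 9.24 kip.
Vertical equilibrium: R_A = ΣP − R_B = 165 − 9.24 = 155.8 kip.

R_A = 155.8 kip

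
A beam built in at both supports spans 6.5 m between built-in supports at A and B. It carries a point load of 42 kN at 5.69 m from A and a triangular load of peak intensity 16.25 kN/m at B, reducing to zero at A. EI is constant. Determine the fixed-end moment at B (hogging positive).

M_B = 60.4 kN·m

Take the two fixed-end moments M_A, M_B as redundants; the released structure is the simple span AB.
Simple-span end rotations at A and B under the given loads:
  at A: point load 42 at a = 5.69: Pab(L + b)/(6LEI) = 36.28/EI
  at B: point load 42 at a = 5.69: Pab(L + a)/(6LEI) = 60.5/EI
  at A: triangular load, peak 16.25: 7w₀L³/(360EI) = 86.77/EI
  at B: triangular load, peak 16.25: w₀L³/(45EI) = 99.17/EI
  θ_A0 = 123.1/EI,  θ_B0 = 159.7/EI
Flexibility coefficients: a unit moment at one end gives L/(3EI) there and L/(6EI) at the far end, so f₁₁ = f₂₂ = 2.167/EI and f₁₂ = f₂₁ = 1.083/EI.
Compatibility — zero rotation at each built-in end:
  2.167 M_A + 1.083 M_B = 123.1
  1.083 M_A + 2.167 M_B = 159.7
Solving the pair gives M_A = 26.6 kN·m and M_B = 60.4 kN·m (hogging).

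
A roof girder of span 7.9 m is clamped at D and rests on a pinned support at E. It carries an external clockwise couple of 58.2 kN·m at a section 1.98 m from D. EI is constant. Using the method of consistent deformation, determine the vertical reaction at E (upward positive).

Choose R_E as the redundant. The primary structure is the cantilever fixed at D.
Downward deflection at the released point E due to the loads:
  clockwise couple 58.2 at a = 1.98: M₀a(2L − a)/(2EI) = 796.3/EI
Tip deflection under a unit load at E: L³/(3EI) = 164.3/EI.
The prop prevents deflection at E: R_E = δ_0/δ_{EE} = 796.3/164.3 = 4.845 kN.

R_E = 4.845 kN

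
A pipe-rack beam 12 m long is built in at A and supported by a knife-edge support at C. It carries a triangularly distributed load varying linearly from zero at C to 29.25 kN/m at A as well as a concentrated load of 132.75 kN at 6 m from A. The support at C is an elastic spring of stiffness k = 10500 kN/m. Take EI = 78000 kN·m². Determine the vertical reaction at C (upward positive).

R_C = 75.61 kN

Take the reaction at C as the redundant and release it; the primary structure is a cantilever fixed at A.
Free-end deflection of the primary structure under the applied loading (downward +):
  triangular load, peak 29.25 at the fixed end: w₀L⁴/(30EI) = 20218/EI
  point load 132.75 at a = 6: Pa²(3L − a)/(6EI) = 23895/EI
  δ_0 = 44113/EI
Tip deflection under a unit load at C: L³/(3EI) = 576/EI.
With EI = 78000 kN·m²: δ_0 = 0.56555 m and δ_{CC} = 0.007385 m/kN.
Compatibility — the spring shortens by R_C/k under the reaction it provides: δ_0 − R_C·δ_{CC} = R_C/k. With 1/k = 0.000095 m/kN, R_C = δ_0 / (δ_{CC} + 1/k) = 0.56555 / (0.007385 + 0.000095) = 75.61 kN.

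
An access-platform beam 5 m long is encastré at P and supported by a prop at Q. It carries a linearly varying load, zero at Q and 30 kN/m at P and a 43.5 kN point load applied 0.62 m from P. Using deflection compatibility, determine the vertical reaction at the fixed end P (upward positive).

Release the roller at Q. Primary structure: cantilever fixed at P.
Deflection at Q on the released cantilever, summing each load's contribution:
  triangular load, peak 30 at the fixed end: w₀L⁴/(30EI) = 625/EI
  point load 43.5 at a = 0.62: Pa²(3L − a)/(6EI) = 40.08/EI
  δ_0 = 665.1/EI
Tip deflection under a unit load at Q: L³/(3EI) = 41.67/EI.
The prop prevents deflection at Q: R_Q = δ_0/δ_{QQ} = 665.1/41.67 = 15.96 kN.
Vertical equilibrium: R_P = ΣP − R_Q = 118.5 − 15.96 = 102.5 kN.

R_P = 102.5 kN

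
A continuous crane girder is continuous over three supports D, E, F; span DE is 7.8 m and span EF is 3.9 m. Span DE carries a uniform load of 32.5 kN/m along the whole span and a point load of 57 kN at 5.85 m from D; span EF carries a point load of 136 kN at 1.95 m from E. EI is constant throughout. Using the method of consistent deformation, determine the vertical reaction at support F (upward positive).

Take M_E as the redundant. Released structure: two simple spans DE and EF with a hinge at E.
Discontinuity in slope at E on the released structure — sum the simple-span end rotations:
  span DE: UDL 32.5: wL³/(24EI) = 642.6/EI
  span DE: point load 57 at a = 5.85: Pab(L + a)/(6LEI) = 189.6/EI
  span EF: point load 136 at a = 1.95: Pab(L + b)/(6LEI) = 129.3/EI
  relative rotation θ_0 = (832.3 + 129.3)/EI = 961.6/EI
A unit hogging moment at E produces rotation L₁/(3EI) + L₂/(3EI) = 3.9/EI.
Slope continuity at E: θ_0 = M_E·3.9/EI, so M_E = 961.6/3.9 = 246.6 kN·m (hogging).
Span EF, ΣM about F: R_E^{EF}·3.9 = 265.2 + 246.6, so R_E^{EF} = 131.2 kN and R_F = 136 − 131.2 = 4.781 kN.

R_F = 4.781 kN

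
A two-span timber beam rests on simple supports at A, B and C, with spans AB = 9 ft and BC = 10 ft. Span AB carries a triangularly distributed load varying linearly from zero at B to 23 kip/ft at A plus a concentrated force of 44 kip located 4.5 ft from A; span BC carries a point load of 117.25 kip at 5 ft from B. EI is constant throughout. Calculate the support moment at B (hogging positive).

M_B = 202.4 kip·ft

Release continuity at B by inserting a hinge; the redundant is the internal moment M_B. The primary structure is two simply-supported spans AB and BC.
End slopes at the hinge B, treating each span as simply supported:
  span AB: triangular load, peak 23: 7w₀L³/(360EI) = 326/EI
  span AB: point load 44 at a = 4.5: Pab(L + a)/(6LEI) = 222.8/EI
  span BC: point load 117.25 at a = 5: Pab(L + b)/(6LEI) = 732.8/EI
  relative rotation θ_0 = (548.8 + 732.8)/EI = 1282/EI
A unit hogging moment at B produces rotation L₁/(3EI) + L₂/(3EI) = 6.333/EI.
Compatibility: M_B·(L₁+L₂)/(3EI) = θ_0, giving M_B = 202.4 kip·ft (hogging).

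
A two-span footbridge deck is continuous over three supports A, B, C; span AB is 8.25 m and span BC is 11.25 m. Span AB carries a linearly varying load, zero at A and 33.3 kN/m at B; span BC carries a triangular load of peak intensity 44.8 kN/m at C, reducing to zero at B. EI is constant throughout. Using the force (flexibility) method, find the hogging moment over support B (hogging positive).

M_B = 254.7 kN·m

Insert a hinge at B; M_B is the redundant, and each span becomes simply supported.
End slopes at the hinge B, treating each span as simply supported:
  span AB: triangular load, peak 33.3: w₀L³/(45EI) = 415.5/EI
  span BC: triangular load, peak 44.8: 7w₀L³/(360EI) = 1240/EI
  relative rotation θ_0 = (415.5 + 1240)/EI = 1656/EI
A unit hogging moment at B produces rotation L₁/(3EI) + L₂/(3EI) = 6.5/EI.
Compatibility: M_B·(L₁+L₂)/(3EI) = θ_0, giving M_B = 254.7 kN·m (hogging).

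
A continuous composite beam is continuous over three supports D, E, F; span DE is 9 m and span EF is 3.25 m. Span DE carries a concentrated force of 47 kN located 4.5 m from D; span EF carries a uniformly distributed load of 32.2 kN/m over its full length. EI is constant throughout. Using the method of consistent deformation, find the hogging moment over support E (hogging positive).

M_E = 69.55 kN·m

Take M_E as the redundant. Released structure: two simple spans DE and EF with a hinge at E.
End slopes at the hinge E, treating each span as simply supported:
  span DE: point load 47 at a = 4.5: Pab(L + a)/(6LEI) = 237.9/EI
  span EF: UDL 32.2: wL³/(24EI) = 46.06/EI
  relative rotation θ_0 = (237.9 + 46.06)/EI = 284/EI
A unit hogging moment at E produces rotation L₁/(3EI) + L₂/(3EI) = 4.083/EI.
Slope continuity at E: θ_0 = M_E·4.083/EI, so M_E = 284/4.083 = 69.55 kN·m (hogging).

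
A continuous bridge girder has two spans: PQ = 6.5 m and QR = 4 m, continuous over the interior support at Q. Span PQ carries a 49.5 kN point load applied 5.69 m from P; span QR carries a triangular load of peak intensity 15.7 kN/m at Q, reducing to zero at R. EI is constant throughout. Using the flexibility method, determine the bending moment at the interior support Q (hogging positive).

Release continuity at Q by inserting a hinge; the redundant is the internal moment M_Q. The primary structure is two simply-supported spans PQ and QR.
Discontinuity in slope at Q on the released structure — sum the simple-span end rotations:
  span PQ: point load 49.5 at a = 5.69: Pab(L + a)/(6LEI) = 71.31/EI
  span QR: triangular load, peak 15.7: w₀L³/(45EI) = 22.33/EI
  relative rotation θ_0 = (71.31 + 22.33)/EI = 93.64/EI
A unit hogging moment at Q produces rotation L₁/(3EI) + L₂/(3EI) = 3.5/EI.
Slope continuity at Q: θ_0 = M_Q·3.5/EI, so M_Q = 93.64/3.5 = 26.75 kN·m (hogging).

M_Q = 26.75 kN·m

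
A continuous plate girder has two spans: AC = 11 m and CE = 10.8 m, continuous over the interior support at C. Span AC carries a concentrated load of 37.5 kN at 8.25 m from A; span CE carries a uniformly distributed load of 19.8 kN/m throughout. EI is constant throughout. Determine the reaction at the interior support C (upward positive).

R_C = 167.6 kN

Release continuity at C by inserting a hinge; the redundant is the internal moment M_C. The primary structure is two simply-supported spans AC and CE.
Discontinuity in slope at C on the released structure — sum the simple-span end rotations:
  span AC: point load 37.5 at a = 8.25: Pab(L + a)/(6LEI) = 248.1/EI
  span CE: UDL 19.8: wL³/(24EI) = 1039/EI
  relative rotation θ_0 = (248.1 + 1039)/EI = 1287/EI
A unit hogging moment at C produces rotation L₁/(3EI) + L₂/(3EI) = 7.267/EI.
Compatibility: M_C·(L₁+L₂)/(3EI) = θ_0, giving M_C = 177.2 kN·m (hogging).
Span AC, ΣM about A with M_C applied at C: R_C^{AC}·11 = 309.4 + 177.2, so R_C^{AC} = 44.23 kN and R_A = 37.5 − 44.23 = -6.731 kN.
Span CE, ΣM about E: R_C^{CE}·10.8 = 1155 + 177.2, so R_C^{CE} = 123.3 kN and R_E = 213.8 − 123.3 = 90.52 kN.
R_C = 44.23 + 123.3 = 167.6 kN.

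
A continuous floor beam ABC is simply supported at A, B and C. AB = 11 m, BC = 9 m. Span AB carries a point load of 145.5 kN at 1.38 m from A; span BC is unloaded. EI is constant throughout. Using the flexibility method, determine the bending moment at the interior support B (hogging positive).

Take M_B as the redundant. Released structure: two simple spans AB and BC with a hinge at B.
Discontinuity in slope at B on the released structure — sum the simple-span end rotations:
  span AB: point load 145.5 at a = 1.38: Pab(L + a)/(6LEI) = 362.3/EI
  relative rotation θ_0 = (362.3 + 0)/EI = 362.3/EI
A unit hogging moment at B produces rotation L₁/(3EI) + L₂/(3EI) = 6.667/EI.
Slope continuity at B: θ_0 = M_B·6.667/EI, so M_B = 362.3/6.667 = 54.35 kN·m (hogging).

M_B = 54.35 kN·m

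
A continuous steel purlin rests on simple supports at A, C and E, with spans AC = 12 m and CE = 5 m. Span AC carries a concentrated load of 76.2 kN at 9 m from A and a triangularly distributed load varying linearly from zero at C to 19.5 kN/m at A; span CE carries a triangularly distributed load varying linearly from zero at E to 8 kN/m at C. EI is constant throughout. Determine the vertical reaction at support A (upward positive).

R_A = 78.26 kN

Take M_C as the redundant. Released structure: two simple spans AC and CE with a hinge at C.
Discontinuity in slope at C on the released structure — sum the simple-span end rotations:
  span AC: point load 76.2 at a = 9: Pab(L + a)/(6LEI) = 600.1/EI
  span AC: triangular load, peak 19.5: 7w₀L³/(360EI) = 655.2/EI
  span CE: triangular load, peak 8: w₀L³/(45EI) = 22.22/EI
  relative rotation θ_0 = (1255 + 22.22)/EI = 1277/EI
A unit hogging moment at C produces rotation L₁/(3EI) + L₂/(3EI) = 5.667/EI.
Slope continuity at C: θ_0 = M_C·5.667/EI, so M_C = 1277/5.667 = 225.4 kN·m (hogging).
Span AC, ΣM about A with M_C applied at C: R_C^{AC}·12 = 1154 + 225.4, so R_C^{AC} = 114.9 kN and R_A = 193.2 − 114.9 = 78.26 kN.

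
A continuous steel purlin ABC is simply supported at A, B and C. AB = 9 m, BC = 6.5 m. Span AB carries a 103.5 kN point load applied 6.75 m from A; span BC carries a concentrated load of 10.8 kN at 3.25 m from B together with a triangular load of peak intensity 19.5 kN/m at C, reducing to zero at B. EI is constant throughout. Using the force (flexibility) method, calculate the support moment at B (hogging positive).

M_B = 114.4 kN·m

Release continuity at B by inserting a hinge; the redundant is the internal moment M_B. The primary structure is two simply-supported spans AB and BC.
End slopes at the hinge B, treating each span as simply supported:
  span AB: point load 103.5 at a = 6.75: Pab(L + a)/(6LEI) = 458.5/EI
  span BC: point load 10.8 at a = 3.25: Pab(L + b)/(6LEI) = 28.52/EI
  span BC: triangular load, peak 19.5: 7w₀L³/(360EI) = 104.1/EI
  relative rotation θ_0 = (458.5 + 132.6)/EI = 591.1/EI
A unit hogging moment at B produces rotation L₁/(3EI) + L₂/(3EI) = 5.167/EI.
Slope continuity at B: θ_0 = M_B·5.167/EI, so M_B = 591.1/5.167 = 114.4 kN·m (hogging).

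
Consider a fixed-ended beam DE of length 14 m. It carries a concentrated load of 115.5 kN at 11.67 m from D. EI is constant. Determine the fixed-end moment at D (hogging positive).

M_D = 37.33 kN·m

Take the two fixed-end moments M_D, M_E as redundants; the released structure is the simple span DE.
On the primary (simply-supported) span, the end slopes from the loading are:
  at D: point load 115.5 at a = 11.67: Pab(L + b)/(6LEI) = 610.5/EI
  at E: point load 115.5 at a = 11.67: Pab(L + a)/(6LEI) = 959.7/EI
  θ_D0 = 610.5/EI,  θ_E0 = 959.7/EI
Flexibility coefficients: a unit moment at one end gives L/(3EI) there and L/(6EI) at the far end, so f₁₁ = f₂₂ = 4.667/EI and f₁₂ = f₂₁ = 2.333/EI.
Compatibility — zero rotation at each built-in end:
  4.667 M_D + 2.333 M_E = 610.5
  2.333 M_D + 4.667 M_E = 959.7
Solving the pair gives M_D = 37.33 kN·m and M_E = 187 kN·m (hogging).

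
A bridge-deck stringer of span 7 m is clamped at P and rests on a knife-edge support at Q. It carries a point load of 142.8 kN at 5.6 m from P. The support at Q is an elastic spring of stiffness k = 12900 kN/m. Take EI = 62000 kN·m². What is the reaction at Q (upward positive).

Choose R_Q as the redundant. The primary structure is the cantilever fixed at P.
Deflection at Q on the released cantilever, summing each load's contribution:
  point load 142.8 at a = 5.6: Pa²(3L − a)/(6EI) = 11494/EI
Flexibility coefficient — unit upward force at Q: δ_{QQ} = L³/(3EI) = 114.3/EI.
With EI = 62000 kN·m²: δ_0 = 0.18539 m and δ_{QQ} = 0.001844 m/kN.
Compatibility — the spring shortens by R_Q/k under the reaction it provides: δ_0 − R_Q·δ_{QQ} = R_Q/k. With 1/k = 0.000078 m/kN, R_Q = δ_0 / (δ_{QQ} + 1/k) = 0.18539 / (0.001844 + 0.000078) = 96.48 kN.

R_Q = 96.48 kN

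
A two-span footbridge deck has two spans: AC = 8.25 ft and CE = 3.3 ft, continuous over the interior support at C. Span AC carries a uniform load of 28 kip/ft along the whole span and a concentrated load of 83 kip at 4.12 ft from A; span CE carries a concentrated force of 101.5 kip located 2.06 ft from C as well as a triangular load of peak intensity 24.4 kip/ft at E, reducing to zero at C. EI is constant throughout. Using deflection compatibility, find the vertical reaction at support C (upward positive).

R_C = 328 kip

Release continuity at C by inserting a hinge; the redundant is the internal moment M_C. The primary structure is two simply-supported spans AC and CE.
Rotations at C on the released spans (each span's end-slope, ×1/EI):
  span AC: UDL 28: wL³/(24EI) = 655.1/EI
  span AC: point load 83 at a = 4.12: Pab(L + a)/(6LEI) = 352.9/EI
  span CE: point load 101.5 at a = 2.06: Pab(L + b)/(6LEI) = 59.45/EI
  span CE: triangular load, peak 24.4: 7w₀L³/(360EI) = 17.05/EI
  relative rotation θ_0 = (1008 + 76.5)/EI = 1085/EI
A unit hogging moment at C produces rotation L₁/(3EI) + L₂/(3EI) = 3.85/EI.
Slope continuity at C: θ_0 = M_C·3.85/EI, so M_C = 1085/3.85 = 281.7 kip·ft (hogging).
Span AC, ΣM about A with M_C applied at C: R_C^{AC}·8.25 = 1295 + 281.7, so R_C^{AC} = 191.1 kip and R_A = 314 − 191.1 = 122.9 kip.
Span CE, ΣM about E: R_C^{CE}·3.3 = 170.1 + 281.7, so R_C^{CE} = 136.9 kip and R_E = 141.8 − 136.9 = 4.838 kip.
R_C = 191.1 + 136.9 = 328 kip.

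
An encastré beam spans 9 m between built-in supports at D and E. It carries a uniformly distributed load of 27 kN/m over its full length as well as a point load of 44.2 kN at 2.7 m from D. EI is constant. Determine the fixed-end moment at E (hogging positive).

Take the two fixed-end moments M_D, M_E as redundants; the released structure is the simple span DE.
On the primary (simply-supported) span, the end slopes from the loading are:
  at D: UDL 27: wL³/(24EI) = 820.1/EI
  at E: UDL 27: wL³/(24EI) = 820.1/EI
  at D: point load 44.2 at a = 2.7: Pab(L + b)/(6LEI) = 213/EI
  at E: point load 44.2 at a = 2.7: Pab(L + a)/(6LEI) = 162.9/EI
  θ_D0 = 1033/EI,  θ_E0 = 983/EI
Flexibility coefficients: a unit moment at one end gives L/(3EI) there and L/(6EI) at the far end, so f₁₁ = f₂₂ = 3/EI and f₁₂ = f₂₁ = 1.5/EI.
Compatibility — zero rotation at each built-in end:
  3 M_D + 1.5 M_E = 1033
  1.5 M_D + 3 M_E = 983
Solving the pair gives M_D = 240.7 kN·m and M_E = 207.3 kN·m (hogging).

M_E = 207.3 kN·m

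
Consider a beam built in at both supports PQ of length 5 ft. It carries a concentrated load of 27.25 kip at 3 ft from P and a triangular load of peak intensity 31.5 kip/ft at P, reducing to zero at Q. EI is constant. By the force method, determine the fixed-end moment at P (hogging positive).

Take the two fixed-end moments M_P, M_Q as redundants; the released structure is the simple span PQ.
End rotations of the released simple span under the applied load (×1/EI):
  at P: point load 27.25 at a = 3: Pab(L + b)/(6LEI) = 38.15/EI
  at Q: point load 27.25 at a = 3: Pab(L + a)/(6LEI) = 43.6/EI
  at P: triangular load, peak 31.5: w₀L³/(45EI) = 87.5/EI
  at Q: triangular load, peak 31.5: 7w₀L³/(360EI) = 76.56/EI
  θ_P0 = 125.7/EI,  θ_Q0 = 120.2/EI
Flexibility coefficients: a unit moment at one end gives L/(3EI) there and L/(6EI) at the far end, so f₁₁ = f₂₂ = 1.667/EI and f₁₂ = f₂₁ = 0.8333/EI.
Compatibility — zero rotation at each built-in end:
  1.667 M_P + 0.8333 M_Q = 125.7
  0.8333 M_P + 1.667 M_Q = 120.2
Solving the pair gives M_P = 52.45 kip·ft and M_Q = 45.87 kip·ft (hogging).

M_P = 52.45 kip·ft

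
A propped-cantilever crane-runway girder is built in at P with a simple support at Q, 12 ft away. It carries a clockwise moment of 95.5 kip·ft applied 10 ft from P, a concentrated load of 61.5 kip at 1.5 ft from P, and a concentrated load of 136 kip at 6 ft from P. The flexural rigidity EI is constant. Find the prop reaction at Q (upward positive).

R_Q = 55.49 kip

Release the roller at Q. Primary structure: cantilever fixed at P.
Free-end deflection of the primary structure under the applied loading (downward +):
  clockwise couple 95.5 at a = 10: M₀a(2L − a)/(2EI) = 6685/EI
  point load 61.5 at a = 1.5: Pa²(3L − a)/(6EI) = 795.7/EI
  point load 136 at a = 6: Pa²(3L − a)/(6EI) = 24480/EI
  δ_0 = 31961/EI
Flexibility coefficient — unit upward force at Q: δ_{QQ} = L³/(3EI) = 576/EI.
The prop prevents deflection at Q: R_Q = δ_0/δ_{QQ} = 31961/576 = 55.49 kip.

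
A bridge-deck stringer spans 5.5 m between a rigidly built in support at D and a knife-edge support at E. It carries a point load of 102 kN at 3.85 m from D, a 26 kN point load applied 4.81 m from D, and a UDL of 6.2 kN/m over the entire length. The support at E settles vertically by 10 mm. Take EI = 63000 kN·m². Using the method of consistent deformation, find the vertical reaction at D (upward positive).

Release the roller at E. Primary structure: cantilever fixed at D.
Primary-structure tip deflection at E by superposition:
  point load 102 at a = 3.85: Pa²(3L − a)/(6EI) = 3188/EI
  point load 26 at a = 4.81: Pa²(3L − a)/(6EI) = 1172/EI
  UDL 6.2: wL⁴/(8EI) = 709.2/EI
  δ_0 = 5069/EI
Tip deflection under a unit load at E: L³/(3EI) = 55.46/EI.
With EI = 63000 kN·m²: δ_0 = 0.080456 m and δ_{EE} = 0.00088 m/kN.
Compatibility — the beam at E must follow the support down by 0.01 m: δ_0 − R_E·δ_{EE} = 0.01, so R_E = (0.080456 − 0.01)/0.00088 = 80.04 kN.
Vertical equilibrium: R_D = ΣP − R_E = 162.1 − 80.04 = 82.06 kN.

R_D = 82.06 kN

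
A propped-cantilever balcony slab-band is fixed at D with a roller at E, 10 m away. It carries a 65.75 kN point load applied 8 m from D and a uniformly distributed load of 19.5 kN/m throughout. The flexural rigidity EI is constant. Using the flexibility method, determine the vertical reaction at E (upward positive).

R_E = 119.4 kN

Remove the prop at E; the released (primary) structure is a cantilever built in at D.
Primary-structure tip deflection at E by superposition:
  point load 65.75 at a = 8: Pa²(3L − a)/(6EI) = 15429/EI
  UDL 19.5: wL⁴/(8EI) = 24375/EI
  δ_0 = 39804/EI
Tip deflection under a unit load at E: L³/(3EI) = 333.3/EI.
The prop prevents deflection at E: R_E = δ_0/δ_{EE} = 39804/333.3 = 119.4 kN.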